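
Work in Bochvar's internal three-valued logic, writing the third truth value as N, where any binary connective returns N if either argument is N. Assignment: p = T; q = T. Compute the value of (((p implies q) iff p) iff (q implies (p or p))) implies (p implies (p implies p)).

p implies q = T implies T = T
(p implies q) iff p = T iff T = T
p or p = T or T = T
q implies (p or p) = T implies T = T
((p implies q) iff p) iff (q implies (p or p)) = T iff T = T
p implies p = T implies T = T
p implies (p implies p) = T implies T = T
(((p implies q) iff p) iff (q implies (p or p))) implies (p implies (p implies p)) = T implies T = T

T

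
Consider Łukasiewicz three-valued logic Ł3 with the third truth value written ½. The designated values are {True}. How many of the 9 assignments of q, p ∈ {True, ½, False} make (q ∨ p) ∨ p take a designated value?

5

Of the 9 assignments, 5 give a value in {True}.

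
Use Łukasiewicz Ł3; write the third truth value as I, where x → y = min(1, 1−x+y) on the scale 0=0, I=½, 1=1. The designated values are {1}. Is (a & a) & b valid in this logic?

Countermodel: a=1, b=I gives I, which is not designated.

No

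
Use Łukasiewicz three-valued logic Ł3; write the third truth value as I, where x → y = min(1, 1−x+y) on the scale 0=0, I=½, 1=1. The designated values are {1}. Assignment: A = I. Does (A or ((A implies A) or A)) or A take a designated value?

Yes

A implies A = I implies I = 1  [min(1, 1−½+½)]
(A implies A) or A = 1 or I = 1
A or ((A implies A) or A) = I or 1 = 1
(A or ((A implies A) or A)) or A = 1 or I = 1
1 ∈ {1}.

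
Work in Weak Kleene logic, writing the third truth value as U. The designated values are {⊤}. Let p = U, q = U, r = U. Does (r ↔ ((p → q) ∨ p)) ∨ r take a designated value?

No

p → q = U → U = U  [any arg is the third value ⇒ result is the third value]
(p → q) ∨ p = U ∨ U = U
r ↔ ((p → q) ∨ p) = U ↔ U = U
(r ↔ ((p → q) ∨ p)) ∨ r = U ∨ U = U
U ∉ {⊤}.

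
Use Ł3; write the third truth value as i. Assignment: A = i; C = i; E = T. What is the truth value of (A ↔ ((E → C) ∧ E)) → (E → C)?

E → C = T → i = i
(E → C) ∧ E = i ∧ T = i
A ↔ ((E → C) ∧ E) = i ↔ i = T
E → C = T → i = i
(A ↔ ((E → C) ∧ E)) → (E → C) = T → i = i

i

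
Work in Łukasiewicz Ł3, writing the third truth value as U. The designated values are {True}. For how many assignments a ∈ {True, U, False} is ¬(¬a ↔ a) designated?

2

a=True: True ✓
a=U: False ·
a=False: True ✓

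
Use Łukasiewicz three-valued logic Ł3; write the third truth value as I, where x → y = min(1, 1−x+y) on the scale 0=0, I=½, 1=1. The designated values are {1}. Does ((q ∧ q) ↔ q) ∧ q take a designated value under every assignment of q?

Countermodel: q=I gives I, which is not designated.

No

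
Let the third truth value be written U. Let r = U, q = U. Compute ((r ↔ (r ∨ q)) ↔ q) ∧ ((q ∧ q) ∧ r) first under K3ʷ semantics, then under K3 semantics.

In K3ʷ: r ∨ q = U ∨ U = U
r ↔ (r ∨ q) = U ↔ U = U
(r ↔ (r ∨ q)) ↔ q = U ↔ U = U
q ∧ q = U ∧ U = U
(q ∧ q) ∧ r = U ∧ U = U
((r ↔ (r ∨ q)) ↔ q) ∧ ((q ∧ q) ∧ r) = U ∧ U = U
In K3: r ∨ q = U ∨ U = U
r ↔ (r ∨ q) = U ↔ U = U
(r ↔ (r ∨ q)) ↔ q = U ↔ U = U
q ∧ q = U ∧ U = U
(q ∧ q) ∧ r = U ∧ U = U
((r ↔ (r ∨ q)) ↔ q) ∧ ((q ∧ q) ∧ r) = U ∧ U = U

U; U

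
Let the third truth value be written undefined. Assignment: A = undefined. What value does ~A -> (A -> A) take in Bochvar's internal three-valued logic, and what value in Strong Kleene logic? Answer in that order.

undefined; undefined

In Bochvar's internal three-valued logic: ~A = ~undefined = undefined
A -> A = undefined -> undefined = undefined  [any arg is the third value ⇒ result is the third value]
~A -> (A -> A) = undefined -> undefined = undefined
In Strong Kleene logic: ~A = ~undefined = undefined
A -> A = undefined -> undefined = undefined  [~undefined | undefined]
~A -> (A -> A) = undefined -> undefined = undefined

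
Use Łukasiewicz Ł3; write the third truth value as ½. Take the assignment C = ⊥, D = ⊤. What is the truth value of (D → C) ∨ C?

⊥

D → C = ⊤ → ⊥ = ⊥
(D → C) ∨ C = ⊥ ∨ ⊥ = ⊥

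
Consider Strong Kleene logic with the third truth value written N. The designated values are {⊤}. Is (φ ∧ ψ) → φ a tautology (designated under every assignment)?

Countermodel: φ=N, ψ=⊤ gives N, which is not designated.

No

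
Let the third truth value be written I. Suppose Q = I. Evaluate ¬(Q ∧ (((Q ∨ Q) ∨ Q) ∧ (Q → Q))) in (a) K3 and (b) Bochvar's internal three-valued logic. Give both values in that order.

I; I

In K3: Q ∨ Q = I ∨ I = I
(Q ∨ Q) ∨ Q = I ∨ I = I
Q → Q = I → I = I  [¬I ∨ I]
((Q ∨ Q) ∨ Q) ∧ (Q → Q) = I ∧ I = I
Q ∧ (((Q ∨ Q) ∨ Q) ∧ (Q → Q)) = I ∧ I = I
¬(Q ∧ (((Q ∨ Q) ∨ Q) ∧ (Q → Q))) = ¬I = I
In Bochvar's internal three-valued logic: Q ∨ Q = I ∨ I = I
(Q ∨ Q) ∨ Q = I ∨ I = I
Q → Q = I → I = I
((Q ∨ Q) ∨ Q) ∧ (Q → Q) = I ∧ I = I
Q ∧ (((Q ∨ Q) ∨ Q) ∧ (Q → Q)) = I ∧ I = I
¬(Q ∧ (((Q ∨ Q) ∨ Q) ∧ (Q → Q))) = ¬I = I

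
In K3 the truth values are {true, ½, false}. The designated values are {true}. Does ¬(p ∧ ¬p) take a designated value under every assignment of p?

No

Countermodel: p=½ gives ½, which is not designated.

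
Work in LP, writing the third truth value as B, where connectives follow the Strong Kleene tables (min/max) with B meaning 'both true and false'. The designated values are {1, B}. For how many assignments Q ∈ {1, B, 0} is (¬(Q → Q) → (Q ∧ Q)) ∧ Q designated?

2

Q=1: 1 ✓
Q=B: B ✓
Q=0: 0 ·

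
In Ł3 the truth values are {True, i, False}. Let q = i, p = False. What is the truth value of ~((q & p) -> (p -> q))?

False

q & p = i & False = False
p -> q = False -> i = True  [min(1, 1−0+½)]
(q & p) -> (p -> q) = False -> True = True
~((q & p) -> (p -> q)) = ~True = False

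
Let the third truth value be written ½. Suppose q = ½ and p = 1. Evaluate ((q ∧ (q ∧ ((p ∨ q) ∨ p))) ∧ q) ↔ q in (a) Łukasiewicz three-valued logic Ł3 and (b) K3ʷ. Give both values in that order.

1; ½

In Łukasiewicz three-valued logic Ł3: p ∨ q = 1 ∨ ½ = 1
(p ∨ q) ∨ p = 1 ∨ 1 = 1
q ∧ ((p ∨ q) ∨ p) = ½ ∧ 1 = ½
q ∧ (q ∧ ((p ∨ q) ∨ p)) = ½ ∧ ½ = ½
(q ∧ (q ∧ ((p ∨ q) ∨ p))) ∧ q = ½ ∧ ½ = ½
((q ∧ (q ∧ ((p ∨ q) ∨ p))) ∧ q) ↔ q = ½ ↔ ½ = 1  [1 − |½−½|]
In K3ʷ: p ∨ q = 1 ∨ ½ = ½
(p ∨ q) ∨ p = ½ ∨ 1 = ½
q ∧ ((p ∨ q) ∨ p) = ½ ∧ ½ = ½
q ∧ (q ∧ ((p ∨ q) ∨ p)) = ½ ∧ ½ = ½
(q ∧ (q ∧ ((p ∨ q) ∨ p))) ∧ q = ½ ∧ ½ = ½
((q ∧ (q ∧ ((p ∨ q) ∨ p))) ∧ q) ↔ q = ½ ↔ ½ = ½
They differ because Łukasiewicz three-valued logic Ł3 and K3ʷ treat ½ differently under the binary connectives.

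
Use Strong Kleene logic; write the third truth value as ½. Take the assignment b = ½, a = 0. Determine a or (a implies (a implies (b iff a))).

b iff a = ½ iff 0 = ½
a implies (b iff a) = 0 implies ½ = 1
a implies (a implies (b iff a)) = 0 implies 1 = 1
a or (a implies (a implies (b iff a))) = 0 or 1 = 1

1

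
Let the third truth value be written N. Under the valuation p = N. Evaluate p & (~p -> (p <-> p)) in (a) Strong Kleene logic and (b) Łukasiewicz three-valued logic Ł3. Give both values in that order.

In Strong Kleene logic: ~p = ~N = N
p <-> p = N <-> N = N
~p -> (p <-> p) = N -> N = N
p & (~p -> (p <-> p)) = N & N = N
In Łukasiewicz three-valued logic Ł3: ~p = ~N = N
p <-> p = N <-> N = T  [1 − |½−½|]
~p -> (p <-> p) = N -> T = T
p & (~p -> (p <-> p)) = N & T = N

N; N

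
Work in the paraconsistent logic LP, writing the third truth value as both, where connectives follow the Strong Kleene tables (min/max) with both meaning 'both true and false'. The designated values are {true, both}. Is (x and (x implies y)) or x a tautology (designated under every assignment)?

No

Countermodel: x=false, y=true gives false, which is not designated.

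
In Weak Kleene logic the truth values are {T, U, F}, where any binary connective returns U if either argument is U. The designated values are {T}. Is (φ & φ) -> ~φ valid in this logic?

No

Countermodel: φ=T gives F, which is not designated.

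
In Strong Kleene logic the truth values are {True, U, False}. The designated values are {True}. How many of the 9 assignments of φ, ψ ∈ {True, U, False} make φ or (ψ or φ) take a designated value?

5

Of the 9 assignments, 5 give a value in {True}.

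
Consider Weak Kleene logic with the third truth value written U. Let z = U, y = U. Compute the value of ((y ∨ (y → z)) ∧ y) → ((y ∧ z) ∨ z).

U

y → z = U → U = U  [any arg is the third value ⇒ result is the third value]
y ∨ (y → z) = U ∨ U = U
(y ∨ (y → z)) ∧ y = U ∧ U = U
y ∧ z = U ∧ U = U
(y ∧ z) ∨ z = U ∨ U = U
((y ∨ (y → z)) ∧ y) → ((y ∧ z) ∨ z) = U → U = U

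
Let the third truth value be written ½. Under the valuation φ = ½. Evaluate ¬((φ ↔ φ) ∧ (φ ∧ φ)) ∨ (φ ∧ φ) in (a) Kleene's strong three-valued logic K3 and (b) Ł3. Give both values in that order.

½; ½

In Kleene's strong three-valued logic K3: φ ↔ φ = ½ ↔ ½ = ½
φ ∧ φ = ½ ∧ ½ = ½
(φ ↔ φ) ∧ (φ ∧ φ) = ½ ∧ ½ = ½
¬((φ ↔ φ) ∧ (φ ∧ φ)) = ¬½ = ½
φ ∧ φ = ½ ∧ ½ = ½
¬((φ ↔ φ) ∧ (φ ∧ φ)) ∨ (φ ∧ φ) = ½ ∨ ½ = ½
In Ł3: φ ↔ φ = ½ ↔ ½ = true  [1 − |½−½|]
φ ∧ φ = ½ ∧ ½ = ½
(φ ↔ φ) ∧ (φ ∧ φ) = true ∧ ½ = ½
¬((φ ↔ φ) ∧ (φ ∧ φ)) = ¬½ = ½
φ ∧ φ = ½ ∧ ½ = ½
¬((φ ↔ φ) ∧ (φ ∧ φ)) ∨ (φ ∧ φ) = ½ ∨ ½ = ½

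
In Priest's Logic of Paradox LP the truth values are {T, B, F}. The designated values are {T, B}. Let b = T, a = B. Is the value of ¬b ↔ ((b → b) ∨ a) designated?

¬b = ¬T = F
b → b = T → T = T
(b → b) ∨ a = T ∨ B = T
¬b ↔ ((b → b) ∨ a) = F ↔ T = F
F ∉ {T, B}.

No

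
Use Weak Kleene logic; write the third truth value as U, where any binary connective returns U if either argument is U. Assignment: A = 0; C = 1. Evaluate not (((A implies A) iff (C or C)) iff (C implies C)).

0

A implies A = 0 implies 0 = 1
C or C = 1 or 1 = 1
(A implies A) iff (C or C) = 1 iff 1 = 1
C implies C = 1 implies 1 = 1
((A implies A) iff (C or C)) iff (C implies C) = 1 iff 1 = 1
not (((A implies A) iff (C or C)) iff (C implies C)) = not 1 = 0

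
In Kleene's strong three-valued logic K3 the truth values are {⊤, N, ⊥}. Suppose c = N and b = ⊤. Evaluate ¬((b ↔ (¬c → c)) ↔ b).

N

¬c = ¬N = N
¬c → c = N → N = N  [¬N ∨ N]
b ↔ (¬c → c) = ⊤ ↔ N = N
(b ↔ (¬c → c)) ↔ b = N ↔ ⊤ = N
¬((b ↔ (¬c → c)) ↔ b) = ¬N = N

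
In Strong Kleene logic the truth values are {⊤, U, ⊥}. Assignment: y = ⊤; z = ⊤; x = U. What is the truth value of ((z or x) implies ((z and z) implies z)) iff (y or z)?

⊤

z or x = ⊤ or U = ⊤
z and z = ⊤ and ⊤ = ⊤
(z and z) implies z = ⊤ implies ⊤ = ⊤
(z or x) implies ((z and z) implies z) = ⊤ implies ⊤ = ⊤
y or z = ⊤ or ⊤ = ⊤
((z or x) implies ((z and z) implies z)) iff (y or z) = ⊤ iff ⊤ = ⊤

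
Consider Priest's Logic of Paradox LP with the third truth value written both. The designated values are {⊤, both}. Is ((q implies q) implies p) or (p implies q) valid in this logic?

Yes

Every assignment of q, p over {⊤, both, ⊥} gives a value in {⊤, both}.
In particular, with q=both, p=both: ((q implies q) implies p) or (p implies q) = both.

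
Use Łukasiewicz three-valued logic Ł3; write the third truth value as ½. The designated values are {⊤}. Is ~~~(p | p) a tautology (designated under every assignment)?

Countermodel: p=⊤ gives ⊥, which is not designated.

No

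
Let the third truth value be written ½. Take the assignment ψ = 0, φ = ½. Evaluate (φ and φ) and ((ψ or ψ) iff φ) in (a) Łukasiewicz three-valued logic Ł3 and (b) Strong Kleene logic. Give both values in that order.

½; ½

In Łukasiewicz three-valued logic Ł3: φ and φ = ½ and ½ = ½
ψ or ψ = 0 or 0 = 0
(ψ or ψ) iff φ = 0 iff ½ = ½  [1 − |0−½|]
(φ and φ) and ((ψ or ψ) iff φ) = ½ and ½ = ½
In Strong Kleene logic: φ and φ = ½ and ½ = ½
ψ or ψ = 0 or 0 = 0
(ψ or ψ) iff φ = 0 iff ½ = ½
(φ and φ) and ((ψ or ψ) iff φ) = ½ and ½ = ½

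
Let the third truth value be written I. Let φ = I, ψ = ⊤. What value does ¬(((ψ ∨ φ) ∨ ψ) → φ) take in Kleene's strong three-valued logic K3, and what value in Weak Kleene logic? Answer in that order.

In Kleene's strong three-valued logic K3: ψ ∨ φ = ⊤ ∨ I = ⊤
(ψ ∨ φ) ∨ ψ = ⊤ ∨ ⊤ = ⊤
((ψ ∨ φ) ∨ ψ) → φ = ⊤ → I = I  [¬⊤ ∨ I]
¬(((ψ ∨ φ) ∨ ψ) → φ) = ¬I = I
In Weak Kleene logic: ψ ∨ φ = ⊤ ∨ I = I
(ψ ∨ φ) ∨ ψ = I ∨ ⊤ = I
((ψ ∨ φ) ∨ ψ) → φ = I → I = I  [any arg is the third value ⇒ result is the third value]
¬(((ψ ∨ φ) ∨ ψ) → φ) = ¬I = I

I; I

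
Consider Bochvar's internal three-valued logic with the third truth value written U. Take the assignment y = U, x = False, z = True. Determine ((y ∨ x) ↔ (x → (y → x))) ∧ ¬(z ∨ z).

U

y ∨ x = U ∨ False = U
y → x = U → False = U
x → (y → x) = False → U = U
(y ∨ x) ↔ (x → (y → x)) = U ↔ U = U
z ∨ z = True ∨ True = True
¬(z ∨ z) = ¬True = False
((y ∨ x) ↔ (x → (y → x))) ∧ ¬(z ∨ z) = U ∧ False = U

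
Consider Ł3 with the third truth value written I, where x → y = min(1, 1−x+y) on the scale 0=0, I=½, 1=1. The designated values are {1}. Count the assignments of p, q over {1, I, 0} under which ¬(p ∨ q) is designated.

Designated under: (p=0, q=0).

1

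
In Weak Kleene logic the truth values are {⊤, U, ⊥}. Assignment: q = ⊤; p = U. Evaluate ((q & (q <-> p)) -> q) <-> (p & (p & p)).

U

q <-> p = ⊤ <-> U = U
q & (q <-> p) = ⊤ & U = U
(q & (q <-> p)) -> q = U -> ⊤ = U  [any arg is the third value ⇒ result is the third value]
p & p = U & U = U
p & (p & p) = U & U = U
((q & (q <-> p)) -> q) <-> (p & (p & p)) = U <-> U = U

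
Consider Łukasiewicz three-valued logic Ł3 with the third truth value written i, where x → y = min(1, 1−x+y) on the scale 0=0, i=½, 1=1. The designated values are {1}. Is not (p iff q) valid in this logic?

No

Countermodel: p=1, q=1 gives 0, which is not designated.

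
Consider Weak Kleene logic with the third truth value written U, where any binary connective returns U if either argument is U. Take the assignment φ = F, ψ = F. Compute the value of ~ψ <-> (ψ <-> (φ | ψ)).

~ψ = ~F = T
φ | ψ = F | F = F
ψ <-> (φ | ψ) = F <-> F = T
~ψ <-> (ψ <-> (φ | ψ)) = T <-> T = T

T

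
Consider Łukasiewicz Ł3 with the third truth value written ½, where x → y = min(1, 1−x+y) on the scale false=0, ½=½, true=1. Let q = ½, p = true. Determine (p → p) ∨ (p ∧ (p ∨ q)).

p → p = true → true = true
p ∨ q = true ∨ ½ = true
p ∧ (p ∨ q) = true ∧ true = true
(p → p) ∨ (p ∧ (p ∨ q)) = true ∨ true = true

true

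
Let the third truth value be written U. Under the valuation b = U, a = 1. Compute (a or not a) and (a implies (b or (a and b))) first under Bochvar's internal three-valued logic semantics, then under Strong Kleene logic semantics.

U; U

In Bochvar's internal three-valued logic: not a = not 1 = 0
a or not a = 1 or 0 = 1
a and b = 1 and U = U
b or (a and b) = U or U = U
a implies (b or (a and b)) = 1 implies U = U  [any arg is the third value ⇒ result is the third value]
(a or not a) and (a implies (b or (a and b))) = 1 and U = U
In Strong Kleene logic: not a = not 1 = 0
a or not a = 1 or 0 = 1
a and b = 1 and U = U
b or (a and b) = U or U = U
a implies (b or (a and b)) = 1 implies U = U  [not 1 or U]
(a or not a) and (a implies (b or (a and b))) = 1 and U = U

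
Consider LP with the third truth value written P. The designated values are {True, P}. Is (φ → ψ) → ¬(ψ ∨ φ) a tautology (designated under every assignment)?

No

Countermodel: φ=True, ψ=True gives False, which is not designated.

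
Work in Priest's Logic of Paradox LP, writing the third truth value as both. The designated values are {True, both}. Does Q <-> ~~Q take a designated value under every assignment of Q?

Every assignment of Q over {True, both, False} gives a value in {True, both}.
In particular, with Q=both: Q <-> ~~Q = both.

Yes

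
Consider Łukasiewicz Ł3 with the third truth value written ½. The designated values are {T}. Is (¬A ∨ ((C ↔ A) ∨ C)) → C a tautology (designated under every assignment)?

Countermodel: A=½, C=½ gives ½, which is not designated.

No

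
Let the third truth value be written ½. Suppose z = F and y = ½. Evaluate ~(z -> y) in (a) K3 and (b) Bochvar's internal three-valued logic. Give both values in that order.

F; ½

In K3: z -> y = F -> ½ = T  [~F | ½]
~(z -> y) = ~T = F
In Bochvar's internal three-valued logic: z -> y = F -> ½ = ½  [any arg is the third value ⇒ result is the third value]
~(z -> y) = ~½ = ½
They differ because K3 and Bochvar's internal three-valued logic treat ½ differently under the binary connectives.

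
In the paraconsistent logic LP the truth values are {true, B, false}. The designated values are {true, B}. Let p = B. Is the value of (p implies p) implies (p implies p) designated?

Yes

p implies p = B implies B = B  [not B or B]
p implies p = B implies B = B
(p implies p) implies (p implies p) = B implies B = B
B ∈ {true, B}.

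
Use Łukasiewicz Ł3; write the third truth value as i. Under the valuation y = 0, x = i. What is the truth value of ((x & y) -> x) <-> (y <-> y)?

1

x & y = i & 0 = 0
(x & y) -> x = 0 -> i = 1  [min(1, 1−0+½)]
y <-> y = 0 <-> 0 = 1
((x & y) -> x) <-> (y <-> y) = 1 <-> 1 = 1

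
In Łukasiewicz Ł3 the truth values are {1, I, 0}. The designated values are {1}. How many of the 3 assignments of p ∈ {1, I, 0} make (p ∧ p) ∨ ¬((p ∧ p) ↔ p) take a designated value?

1

p=1: 1 ✓
p=I: I ·
p=0: 0 ·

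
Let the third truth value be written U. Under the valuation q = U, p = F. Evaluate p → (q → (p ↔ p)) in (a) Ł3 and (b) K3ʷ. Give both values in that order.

T; U

In Ł3: p ↔ p = F ↔ F = T
q → (p ↔ p) = U → T = T
p → (q → (p ↔ p)) = F → T = T
In K3ʷ: p ↔ p = F ↔ F = T
q → (p ↔ p) = U → T = U  [any arg is the third value ⇒ result is the third value]
p → (q → (p ↔ p)) = F → U = U
They differ because Ł3 and K3ʷ treat U differently under the binary connectives.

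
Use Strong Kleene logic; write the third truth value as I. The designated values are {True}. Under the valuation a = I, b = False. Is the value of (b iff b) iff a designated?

No

b iff b = False iff False = True
(b iff b) iff a = True iff I = I
I ∉ {True}.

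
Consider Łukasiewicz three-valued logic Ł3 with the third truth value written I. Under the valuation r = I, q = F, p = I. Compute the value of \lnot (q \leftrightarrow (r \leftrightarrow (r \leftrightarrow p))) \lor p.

I

r \leftrightarrow p = I \leftrightarrow I = T
r \leftrightarrow (r \leftrightarrow p) = I \leftrightarrow T = I
q \leftrightarrow (r \leftrightarrow (r \leftrightarrow p)) = F \leftrightarrow I = I
\lnot (q \leftrightarrow (r \leftrightarrow (r \leftrightarrow p))) = \lnot I = I
\lnot (q \leftrightarrow (r \leftrightarrow (r \leftrightarrow p))) \lor p = I \lor I = I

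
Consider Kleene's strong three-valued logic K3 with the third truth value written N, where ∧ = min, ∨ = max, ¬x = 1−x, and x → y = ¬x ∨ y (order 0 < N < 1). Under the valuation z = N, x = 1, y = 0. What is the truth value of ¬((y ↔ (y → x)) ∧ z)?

1

y → x = 0 → 1 = 1
y ↔ (y → x) = 0 ↔ 1 = 0
(y ↔ (y → x)) ∧ z = 0 ∧ N = 0
¬((y ↔ (y → x)) ∧ z) = ¬0 = 1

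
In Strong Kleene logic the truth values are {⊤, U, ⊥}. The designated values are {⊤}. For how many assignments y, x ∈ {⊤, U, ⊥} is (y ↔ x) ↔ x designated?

2

Designated under: (y=⊤, x=⊤); (y=⊤, x=⊥).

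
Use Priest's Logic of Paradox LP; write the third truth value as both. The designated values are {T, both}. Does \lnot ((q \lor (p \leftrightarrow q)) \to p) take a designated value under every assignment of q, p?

No

Countermodel: q=T, p=T gives F, which is not designated.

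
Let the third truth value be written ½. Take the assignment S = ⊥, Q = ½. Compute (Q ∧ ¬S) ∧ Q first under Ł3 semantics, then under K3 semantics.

½; ½

In Ł3: ¬S = ¬⊥ = ⊤
Q ∧ ¬S = ½ ∧ ⊤ = ½
(Q ∧ ¬S) ∧ Q = ½ ∧ ½ = ½
In K3: ¬S = ¬⊥ = ⊤
Q ∧ ¬S = ½ ∧ ⊤ = ½
(Q ∧ ¬S) ∧ Q = ½ ∧ ½ = ½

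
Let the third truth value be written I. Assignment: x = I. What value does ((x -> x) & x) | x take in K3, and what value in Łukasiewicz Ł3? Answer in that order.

I; I

In K3: x -> x = I -> I = I  [~I | I]
(x -> x) & x = I & I = I
((x -> x) & x) | x = I | I = I
In Łukasiewicz Ł3: x -> x = I -> I = T
(x -> x) & x = T & I = I
((x -> x) & x) | x = I | I = I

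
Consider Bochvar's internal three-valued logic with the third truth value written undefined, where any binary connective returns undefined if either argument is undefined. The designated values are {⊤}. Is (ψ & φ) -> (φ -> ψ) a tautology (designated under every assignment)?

No

Countermodel: ψ=⊤, φ=undefined gives undefined, which is not designated.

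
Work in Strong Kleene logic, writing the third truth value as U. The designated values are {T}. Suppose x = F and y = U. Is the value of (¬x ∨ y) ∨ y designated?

Yes

¬x = ¬F = T
¬x ∨ y = T ∨ U = T
(¬x ∨ y) ∨ y = T ∨ U = T
T ∈ {T}.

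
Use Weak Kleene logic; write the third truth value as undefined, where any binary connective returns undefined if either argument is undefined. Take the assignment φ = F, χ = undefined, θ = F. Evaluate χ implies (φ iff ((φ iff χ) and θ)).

undefined

φ iff χ = F iff undefined = undefined
(φ iff χ) and θ = undefined and F = undefined
φ iff ((φ iff χ) and θ) = F iff undefined = undefined
χ implies (φ iff ((φ iff χ) and θ)) = undefined implies undefined = undefined  [any arg is the third value ⇒ result is the third value]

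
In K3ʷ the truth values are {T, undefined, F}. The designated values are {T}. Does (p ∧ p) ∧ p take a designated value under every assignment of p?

Countermodel: p=undefined gives undefined, which is not designated.

No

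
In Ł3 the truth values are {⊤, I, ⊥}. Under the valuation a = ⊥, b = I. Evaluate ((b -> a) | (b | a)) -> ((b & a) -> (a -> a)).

⊤

b -> a = I -> ⊥ = I  [min(1, 1−½+0)]
b | a = I | ⊥ = I
(b -> a) | (b | a) = I | I = I
b & a = I & ⊥ = ⊥
a -> a = ⊥ -> ⊥ = ⊤
(b & a) -> (a -> a) = ⊥ -> ⊤ = ⊤
((b -> a) | (b | a)) -> ((b & a) -> (a -> a)) = I -> ⊤ = ⊤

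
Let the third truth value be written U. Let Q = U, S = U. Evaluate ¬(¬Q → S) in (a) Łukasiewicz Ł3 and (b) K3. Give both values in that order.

In Łukasiewicz Ł3: ¬Q = ¬U = U
¬Q → S = U → U = 1  [min(1, 1−½+½)]
¬(¬Q → S) = ¬1 = 0
In K3: ¬Q = ¬U = U
¬Q → S = U → U = U  [¬U ∨ U]
¬(¬Q → S) = ¬U = U
They differ because Łukasiewicz Ł3 and K3 treat U differently under implication.

0; U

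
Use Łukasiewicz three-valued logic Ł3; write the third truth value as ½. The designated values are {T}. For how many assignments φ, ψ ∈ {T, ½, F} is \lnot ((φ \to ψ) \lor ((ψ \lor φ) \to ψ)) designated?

Designated under: (φ=T, ψ=F).

1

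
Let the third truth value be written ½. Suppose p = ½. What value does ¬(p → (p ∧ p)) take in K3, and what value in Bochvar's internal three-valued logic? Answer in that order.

In K3: p ∧ p = ½ ∧ ½ = ½
p → (p ∧ p) = ½ → ½ = ½
¬(p → (p ∧ p)) = ¬½ = ½
In Bochvar's internal three-valued logic: p ∧ p = ½ ∧ ½ = ½
p → (p ∧ p) = ½ → ½ = ½  [any arg is the third value ⇒ result is the third value]
¬(p → (p ∧ p)) = ¬½ = ½

½; ½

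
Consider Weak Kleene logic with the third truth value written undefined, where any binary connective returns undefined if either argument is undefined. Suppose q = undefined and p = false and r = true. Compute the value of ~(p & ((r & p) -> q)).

r & p = true & false = false
(r & p) -> q = false -> undefined = undefined  [any arg is the third value ⇒ result is the third value]
p & ((r & p) -> q) = false & undefined = undefined
~(p & ((r & p) -> q)) = ~undefined = undefined

undefined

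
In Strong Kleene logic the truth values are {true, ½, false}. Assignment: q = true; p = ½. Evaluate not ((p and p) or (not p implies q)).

false

p and p = ½ and ½ = ½
not p = not ½ = ½
not p implies q = ½ implies true = true
(p and p) or (not p implies q) = ½ or true = true
not ((p and p) or (not p implies q)) = not true = false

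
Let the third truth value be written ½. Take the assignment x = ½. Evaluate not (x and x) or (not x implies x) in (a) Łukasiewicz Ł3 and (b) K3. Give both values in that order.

true; ½

In Łukasiewicz Ł3: x and x = ½ and ½ = ½
not (x and x) = not ½ = ½
not x = not ½ = ½
not x implies x = ½ implies ½ = true  [min(1, 1−½+½)]
not (x and x) or (not x implies x) = ½ or true = true
In K3: x and x = ½ and ½ = ½
not (x and x) = not ½ = ½
not x = not ½ = ½
not x implies x = ½ implies ½ = ½  [not ½ or ½]
not (x and x) or (not x implies x) = ½ or ½ = ½
They differ because Łukasiewicz Ł3 and K3 treat ½ differently under implication.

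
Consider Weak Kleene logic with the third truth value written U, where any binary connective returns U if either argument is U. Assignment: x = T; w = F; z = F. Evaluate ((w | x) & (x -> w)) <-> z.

w | x = F | T = T
x -> w = T -> F = F
(w | x) & (x -> w) = T & F = F
((w | x) & (x -> w)) <-> z = F <-> F = T

T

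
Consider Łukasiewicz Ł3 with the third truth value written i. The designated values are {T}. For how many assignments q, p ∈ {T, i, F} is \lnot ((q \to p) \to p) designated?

1

Designated under: (q=F, p=F).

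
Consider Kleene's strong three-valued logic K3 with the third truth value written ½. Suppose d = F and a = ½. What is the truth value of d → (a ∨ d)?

T

a ∨ d = ½ ∨ F = ½
d → (a ∨ d) = F → ½ = T  [¬F ∨ ½]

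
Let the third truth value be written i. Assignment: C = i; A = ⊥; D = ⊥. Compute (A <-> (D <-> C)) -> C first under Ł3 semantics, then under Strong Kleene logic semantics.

⊤; i

In Ł3: D <-> C = ⊥ <-> i = i  [1 − |0−½|]
A <-> (D <-> C) = ⊥ <-> i = i
(A <-> (D <-> C)) -> C = i -> i = ⊤
In Strong Kleene logic: D <-> C = ⊥ <-> i = i
A <-> (D <-> C) = ⊥ <-> i = i
(A <-> (D <-> C)) -> C = i -> i = i  [~i | i]
They differ because Ł3 and Strong Kleene logic treat i differently under implication.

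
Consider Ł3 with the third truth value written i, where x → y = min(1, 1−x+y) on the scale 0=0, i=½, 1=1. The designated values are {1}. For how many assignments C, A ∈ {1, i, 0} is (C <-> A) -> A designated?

6

Of the 9 assignments, 6 give a value in {1}.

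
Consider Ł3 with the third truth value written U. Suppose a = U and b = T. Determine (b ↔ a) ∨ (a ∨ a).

U

b ↔ a = T ↔ U = U
a ∨ a = U ∨ U = U
(b ↔ a) ∨ (a ∨ a) = U ∨ U = U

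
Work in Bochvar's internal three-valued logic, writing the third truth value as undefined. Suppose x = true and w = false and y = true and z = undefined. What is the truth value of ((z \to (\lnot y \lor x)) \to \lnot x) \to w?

\lnot y = \lnot true = false
\lnot y \lor x = false \lor true = true
z \to (\lnot y \lor x) = undefined \to true = undefined
\lnot x = \lnot true = false
(z \to (\lnot y \lor x)) \to \lnot x = undefined \to false = undefined
((z \to (\lnot y \lor x)) \to \lnot x) \to w = undefined \to false = undefined

undefined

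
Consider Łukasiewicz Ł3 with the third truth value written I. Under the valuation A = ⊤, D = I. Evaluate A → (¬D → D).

¬D = ¬I = I
¬D → D = I → I = ⊤  [min(1, 1−½+½)]
A → (¬D → D) = ⊤ → ⊤ = ⊤

⊤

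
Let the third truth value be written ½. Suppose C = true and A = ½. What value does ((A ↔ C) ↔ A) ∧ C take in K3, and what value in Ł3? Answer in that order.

In K3: A ↔ C = ½ ↔ true = ½
(A ↔ C) ↔ A = ½ ↔ ½ = ½
((A ↔ C) ↔ A) ∧ C = ½ ∧ true = ½
In Ł3: A ↔ C = ½ ↔ true = ½  [1 − |½−1|]
(A ↔ C) ↔ A = ½ ↔ ½ = true
((A ↔ C) ↔ A) ∧ C = true ∧ true = true
They differ because K3 and Ł3 treat ½ differently under implication.

½; true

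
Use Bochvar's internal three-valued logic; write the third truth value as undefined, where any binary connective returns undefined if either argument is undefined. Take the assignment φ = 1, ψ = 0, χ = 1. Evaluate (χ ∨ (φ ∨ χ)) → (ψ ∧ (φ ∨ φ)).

0

φ ∨ χ = 1 ∨ 1 = 1
χ ∨ (φ ∨ χ) = 1 ∨ 1 = 1
φ ∨ φ = 1 ∨ 1 = 1
ψ ∧ (φ ∨ φ) = 0 ∧ 1 = 0
(χ ∨ (φ ∨ χ)) → (ψ ∧ (φ ∨ φ)) = 1 → 0 = 0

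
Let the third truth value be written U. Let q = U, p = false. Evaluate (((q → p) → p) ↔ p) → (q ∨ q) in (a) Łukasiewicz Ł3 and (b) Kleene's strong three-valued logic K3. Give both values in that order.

true; U

In Łukasiewicz Ł3: q → p = U → false = U
(q → p) → p = U → false = U
((q → p) → p) ↔ p = U ↔ false = U
q ∨ q = U ∨ U = U
(((q → p) → p) ↔ p) → (q ∨ q) = U → U = true
In Kleene's strong three-valued logic K3: q → p = U → false = U  [¬U ∨ false]
(q → p) → p = U → false = U
((q → p) → p) ↔ p = U ↔ false = U
q ∨ q = U ∨ U = U
(((q → p) → p) ↔ p) → (q ∨ q) = U → U = U
They differ because Łukasiewicz Ł3 and Kleene's strong three-valued logic K3 treat U differently under implication.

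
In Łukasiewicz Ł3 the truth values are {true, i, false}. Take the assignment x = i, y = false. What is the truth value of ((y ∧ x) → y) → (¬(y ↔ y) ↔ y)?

true

y ∧ x = false ∧ i = false
(y ∧ x) → y = false → false = true
y ↔ y = false ↔ false = true
¬(y ↔ y) = ¬true = false
¬(y ↔ y) ↔ y = false ↔ false = true
((y ∧ x) → y) → (¬(y ↔ y) ↔ y) = true → true = true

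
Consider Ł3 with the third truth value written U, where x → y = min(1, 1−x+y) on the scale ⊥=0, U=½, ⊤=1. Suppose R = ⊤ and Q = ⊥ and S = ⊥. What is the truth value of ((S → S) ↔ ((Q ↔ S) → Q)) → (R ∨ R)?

S → S = ⊥ → ⊥ = ⊤
Q ↔ S = ⊥ ↔ ⊥ = ⊤
(Q ↔ S) → Q = ⊤ → ⊥ = ⊥
(S → S) ↔ ((Q ↔ S) → Q) = ⊤ ↔ ⊥ = ⊥
R ∨ R = ⊤ ∨ ⊤ = ⊤
((S → S) ↔ ((Q ↔ S) → Q)) → (R ∨ R) = ⊥ → ⊤ = ⊤

⊤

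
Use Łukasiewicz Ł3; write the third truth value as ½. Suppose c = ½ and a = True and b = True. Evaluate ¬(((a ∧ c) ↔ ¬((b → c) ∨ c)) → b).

False

a ∧ c = True ∧ ½ = ½
b → c = True → ½ = ½
(b → c) ∨ c = ½ ∨ ½ = ½
¬((b → c) ∨ c) = ¬½ = ½
(a ∧ c) ↔ ¬((b → c) ∨ c) = ½ ↔ ½ = True
((a ∧ c) ↔ ¬((b → c) ∨ c)) → b = True → True = True
¬(((a ∧ c) ↔ ¬((b → c) ∨ c)) → b) = ¬True = False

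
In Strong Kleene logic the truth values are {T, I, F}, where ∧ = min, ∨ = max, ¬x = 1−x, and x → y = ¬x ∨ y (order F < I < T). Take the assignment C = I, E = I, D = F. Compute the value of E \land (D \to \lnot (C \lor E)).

I

C \lor E = I \lor I = I
\lnot (C \lor E) = \lnot I = I
D \to \lnot (C \lor E) = F \to I = T  [\lnot F \lor I]
E \land (D \to \lnot (C \lor E)) = I \land T = I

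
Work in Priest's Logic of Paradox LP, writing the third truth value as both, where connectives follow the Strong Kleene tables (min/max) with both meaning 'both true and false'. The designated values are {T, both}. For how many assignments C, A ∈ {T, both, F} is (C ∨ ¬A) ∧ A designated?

Of the 9 assignments, 5 give a value in {T, both}.

5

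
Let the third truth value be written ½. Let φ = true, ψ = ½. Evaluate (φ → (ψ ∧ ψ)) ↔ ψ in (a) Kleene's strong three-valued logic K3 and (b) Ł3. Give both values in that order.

½; true

In Kleene's strong three-valued logic K3: ψ ∧ ψ = ½ ∧ ½ = ½
φ → (ψ ∧ ψ) = true → ½ = ½
(φ → (ψ ∧ ψ)) ↔ ψ = ½ ↔ ½ = ½
In Ł3: ψ ∧ ψ = ½ ∧ ½ = ½
φ → (ψ ∧ ψ) = true → ½ = ½
(φ → (ψ ∧ ψ)) ↔ ψ = ½ ↔ ½ = true
They differ because Kleene's strong three-valued logic K3 and Ł3 treat ½ differently under implication.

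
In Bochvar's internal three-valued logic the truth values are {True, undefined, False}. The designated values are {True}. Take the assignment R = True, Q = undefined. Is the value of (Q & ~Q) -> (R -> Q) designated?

~Q = ~undefined = undefined
Q & ~Q = undefined & undefined = undefined
R -> Q = True -> undefined = undefined  [any arg is the third value ⇒ result is the third value]
(Q & ~Q) -> (R -> Q) = undefined -> undefined = undefined
undefined ∉ {True}.

No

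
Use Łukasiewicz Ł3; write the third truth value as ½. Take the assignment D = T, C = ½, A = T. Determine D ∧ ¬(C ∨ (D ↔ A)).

F

D ↔ A = T ↔ T = T
C ∨ (D ↔ A) = ½ ∨ T = T
¬(C ∨ (D ↔ A)) = ¬T = F
D ∧ ¬(C ∨ (D ↔ A)) = T ∧ F = F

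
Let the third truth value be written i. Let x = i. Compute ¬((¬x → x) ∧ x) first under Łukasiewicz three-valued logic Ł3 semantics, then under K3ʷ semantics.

i; i

In Łukasiewicz three-valued logic Ł3: ¬x = ¬i = i
¬x → x = i → i = T  [min(1, 1−½+½)]
(¬x → x) ∧ x = T ∧ i = i
¬((¬x → x) ∧ x) = ¬i = i
In K3ʷ: ¬x = ¬i = i
¬x → x = i → i = i  [any arg is the third value ⇒ result is the third value]
(¬x → x) ∧ x = i ∧ i = i
¬((¬x → x) ∧ x) = ¬i = i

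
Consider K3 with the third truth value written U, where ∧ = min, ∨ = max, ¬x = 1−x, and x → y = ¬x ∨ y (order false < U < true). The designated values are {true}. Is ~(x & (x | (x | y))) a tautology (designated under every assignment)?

Countermodel: x=true, y=true gives false, which is not designated.

No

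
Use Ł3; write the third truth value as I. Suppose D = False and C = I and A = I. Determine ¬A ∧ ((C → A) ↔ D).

¬A = ¬I = I
C → A = I → I = True
(C → A) ↔ D = True ↔ False = False
¬A ∧ ((C → A) ↔ D) = I ∧ False = False

False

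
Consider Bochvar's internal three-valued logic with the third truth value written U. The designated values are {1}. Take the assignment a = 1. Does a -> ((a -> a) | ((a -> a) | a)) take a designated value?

a -> a = 1 -> 1 = 1
a -> a = 1 -> 1 = 1
(a -> a) | a = 1 | 1 = 1
(a -> a) | ((a -> a) | a) = 1 | 1 = 1
a -> ((a -> a) | ((a -> a) | a)) = 1 -> 1 = 1
1 ∈ {1}.

Yes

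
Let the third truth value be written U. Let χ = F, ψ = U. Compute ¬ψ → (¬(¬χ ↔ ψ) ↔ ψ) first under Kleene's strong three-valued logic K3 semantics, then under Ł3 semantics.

U; T

In Kleene's strong three-valued logic K3: ¬ψ = ¬U = U
¬χ = ¬F = T
¬χ ↔ ψ = T ↔ U = U
¬(¬χ ↔ ψ) = ¬U = U
¬(¬χ ↔ ψ) ↔ ψ = U ↔ U = U
¬ψ → (¬(¬χ ↔ ψ) ↔ ψ) = U → U = U  [¬U ∨ U]
In Ł3: ¬ψ = ¬U = U
¬χ = ¬F = T
¬χ ↔ ψ = T ↔ U = U
¬(¬χ ↔ ψ) = ¬U = U
¬(¬χ ↔ ψ) ↔ ψ = U ↔ U = T
¬ψ → (¬(¬χ ↔ ψ) ↔ ψ) = U → T = T
They differ because Kleene's strong three-valued logic K3 and Ł3 treat U differently under implication.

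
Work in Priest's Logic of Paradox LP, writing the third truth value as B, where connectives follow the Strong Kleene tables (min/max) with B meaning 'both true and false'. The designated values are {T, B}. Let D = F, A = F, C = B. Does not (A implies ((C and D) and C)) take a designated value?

C and D = B and F = F
(C and D) and C = F and B = F
A implies ((C and D) and C) = F implies F = T
not (A implies ((C and D) and C)) = not T = F
F ∉ {T, B}.

No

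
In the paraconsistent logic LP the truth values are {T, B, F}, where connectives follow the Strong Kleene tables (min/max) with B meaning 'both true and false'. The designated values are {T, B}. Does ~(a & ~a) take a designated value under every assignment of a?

Yes

Every assignment of a over {T, B, F} gives a value in {T, B}.
In particular, with a=B: ~(a & ~a) = B.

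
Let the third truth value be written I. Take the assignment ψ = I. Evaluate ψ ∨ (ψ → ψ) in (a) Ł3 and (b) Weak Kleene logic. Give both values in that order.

In Ł3: ψ → ψ = I → I = True  [min(1, 1−½+½)]
ψ ∨ (ψ → ψ) = I ∨ True = True
In Weak Kleene logic: ψ → ψ = I → I = I
ψ ∨ (ψ → ψ) = I ∨ I = I
They differ because Ł3 and Weak Kleene logic treat I differently under the binary connectives.

True; I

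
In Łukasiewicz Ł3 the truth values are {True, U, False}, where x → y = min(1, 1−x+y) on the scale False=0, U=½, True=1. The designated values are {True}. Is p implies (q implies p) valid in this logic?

Every assignment of p, q over {True, U, False} gives a value in {True}.
In particular, with p=U, q=U: p implies (q implies p) = True.

Yes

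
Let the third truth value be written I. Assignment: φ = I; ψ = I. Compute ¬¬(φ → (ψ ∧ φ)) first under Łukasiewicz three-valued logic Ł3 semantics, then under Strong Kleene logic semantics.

In Łukasiewicz three-valued logic Ł3: ψ ∧ φ = I ∧ I = I
φ → (ψ ∧ φ) = I → I = true  [min(1, 1−½+½)]
¬(φ → (ψ ∧ φ)) = ¬true = false
¬¬(φ → (ψ ∧ φ)) = ¬false = true
In Strong Kleene logic: ψ ∧ φ = I ∧ I = I
φ → (ψ ∧ φ) = I → I = I  [¬I ∨ I]
¬(φ → (ψ ∧ φ)) = ¬I = I
¬¬(φ → (ψ ∧ φ)) = ¬I = I
They differ because Łukasiewicz three-valued logic Ł3 and Strong Kleene logic treat I differently under implication.

true; I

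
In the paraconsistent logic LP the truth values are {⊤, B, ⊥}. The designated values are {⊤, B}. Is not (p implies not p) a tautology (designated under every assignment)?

Countermodel: p=⊥ gives ⊥, which is not designated.

No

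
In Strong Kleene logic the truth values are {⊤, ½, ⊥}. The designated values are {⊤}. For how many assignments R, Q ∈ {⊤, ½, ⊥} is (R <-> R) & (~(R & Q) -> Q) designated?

Designated under: (R=⊤, Q=⊤); (R=⊥, Q=⊤).

2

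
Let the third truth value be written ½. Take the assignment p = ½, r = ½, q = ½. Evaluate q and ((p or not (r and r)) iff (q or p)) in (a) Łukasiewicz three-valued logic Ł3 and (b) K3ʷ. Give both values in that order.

½; ½

In Łukasiewicz three-valued logic Ł3: r and r = ½ and ½ = ½
not (r and r) = not ½ = ½
p or not (r and r) = ½ or ½ = ½
q or p = ½ or ½ = ½
(p or not (r and r)) iff (q or p) = ½ iff ½ = True  [1 − |½−½|]
q and ((p or not (r and r)) iff (q or p)) = ½ and True = ½
In K3ʷ: r and r = ½ and ½ = ½
not (r and r) = not ½ = ½
p or not (r and r) = ½ or ½ = ½
q or p = ½ or ½ = ½
(p or not (r and r)) iff (q or p) = ½ iff ½ = ½
q and ((p or not (r and r)) iff (q or p)) = ½ and ½ = ½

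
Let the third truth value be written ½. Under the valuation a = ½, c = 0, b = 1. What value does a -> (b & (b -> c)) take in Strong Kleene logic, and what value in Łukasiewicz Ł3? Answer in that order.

In Strong Kleene logic: b -> c = 1 -> 0 = 0
b & (b -> c) = 1 & 0 = 0
a -> (b & (b -> c)) = ½ -> 0 = ½
In Łukasiewicz Ł3: b -> c = 1 -> 0 = 0
b & (b -> c) = 1 & 0 = 0
a -> (b & (b -> c)) = ½ -> 0 = ½  [min(1, 1−½+0)]

½; ½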